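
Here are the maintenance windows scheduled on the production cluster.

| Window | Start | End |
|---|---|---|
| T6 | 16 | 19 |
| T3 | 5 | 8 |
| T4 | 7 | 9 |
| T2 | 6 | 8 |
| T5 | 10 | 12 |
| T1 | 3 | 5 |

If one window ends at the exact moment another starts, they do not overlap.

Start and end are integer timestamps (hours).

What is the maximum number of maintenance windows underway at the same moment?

3

Walk through starts and ends in time order (an end at T is processed before a start at T):
3 start T1 → 1
5 end T1 → 0
5 start T3 → 1
6 start T2 → 2
7 start T4 → 3
8 end T2 → 2
8 end T3 → 1
9 end T4 → 0
10 start T5 → 1
12 end T5 → 0
16 start T6 → 1
19 end T6 → 0
Peak is 3, at 7 (T2, T3, T4).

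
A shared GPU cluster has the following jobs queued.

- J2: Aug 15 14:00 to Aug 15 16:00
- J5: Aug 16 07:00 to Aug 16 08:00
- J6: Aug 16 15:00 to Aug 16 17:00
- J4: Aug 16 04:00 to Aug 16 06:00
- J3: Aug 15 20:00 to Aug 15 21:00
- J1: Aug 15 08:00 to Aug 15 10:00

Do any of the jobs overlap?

No

Sorted by start: J1, J2, J3, J4, J5, J6.
J2 starts after J1 ends — done with J1.
J3 starts after J2 ends — done with J2.
J4 starts after J3 ends — done with J3.
J5 starts after J4 ends — done with J4.
J6 starts after J5 ends.
Every pair is clear; the schedule has no overlaps.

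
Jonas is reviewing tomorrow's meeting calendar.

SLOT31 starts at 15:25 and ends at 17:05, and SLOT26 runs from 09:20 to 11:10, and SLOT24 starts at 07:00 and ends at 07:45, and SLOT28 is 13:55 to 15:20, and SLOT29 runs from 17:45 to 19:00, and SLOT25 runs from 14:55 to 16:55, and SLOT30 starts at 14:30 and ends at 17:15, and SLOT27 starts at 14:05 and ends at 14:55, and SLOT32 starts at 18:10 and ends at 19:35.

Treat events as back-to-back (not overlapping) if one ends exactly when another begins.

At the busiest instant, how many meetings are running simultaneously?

3

Sweep the timeline, counting +1 at each start and −1 at each end (ends before starts at a tie):
07:00 start SLOT24 → 1
07:45 end SLOT24 → 0
09:20 start SLOT26 → 1
11:10 end SLOT26 → 0
13:55 start SLOT28 → 1
14:05 start SLOT27 → 2
14:30 start SLOT30 → 3
14:55 end SLOT27 → 2
14:55 start SLOT25 → 3
15:20 end SLOT28 → 2
15:25 start SLOT31 → 3
16:55 end SLOT25 → 2
17:05 end SLOT31 → 1
17:15 end SLOT30 → 0
17:45 start SLOT29 → 1
18:10 start SLOT32 → 2
19:00 end SLOT29 → 1
19:35 end SLOT32 → 0
Peak is 3, at 14:30 (SLOT27, SLOT28, SLOT30).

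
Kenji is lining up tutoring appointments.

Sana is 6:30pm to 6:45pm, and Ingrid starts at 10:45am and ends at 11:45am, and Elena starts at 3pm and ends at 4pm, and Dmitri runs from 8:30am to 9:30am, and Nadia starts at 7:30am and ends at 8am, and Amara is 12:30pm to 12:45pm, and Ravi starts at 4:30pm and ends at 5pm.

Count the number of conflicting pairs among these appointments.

0

Sorted by start: Nadia, Dmitri, Ingrid, Amara, Elena, Ravi, Sana.
Dmitri starts after Nadia ends — done with Nadia.
Ingrid starts after Dmitri ends — done with Dmitri.
Amara starts after Ingrid ends — done with Ingrid.
Elena starts after Amara ends — done with Amara.
Ravi starts after Elena ends — done with Elena.
Sana starts after Ravi ends.
No pair overlaps.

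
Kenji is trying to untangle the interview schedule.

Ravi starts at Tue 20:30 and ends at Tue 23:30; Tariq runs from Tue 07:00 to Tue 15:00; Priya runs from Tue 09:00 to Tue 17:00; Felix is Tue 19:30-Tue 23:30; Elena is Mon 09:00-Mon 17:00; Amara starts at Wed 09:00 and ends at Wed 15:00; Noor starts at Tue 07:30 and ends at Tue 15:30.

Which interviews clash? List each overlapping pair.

Felix & Ravi, Noor & Priya, Noor & Tariq, Priya & Tariq

Two intervals overlap when each starts before the other ends.
Sorted by start: Elena, Tariq, Noor, Priya, Felix, Ravi, Amara.
Tariq starts after Elena ends, so Elena has no further overlaps.
Noor starts before Tariq ends → Tariq and Noor overlap.
Priya starts before Tariq ends → Tariq and Priya overlap.
Felix starts after Tariq ends, so Tariq has no further overlaps.
Priya starts before Noor ends → Noor and Priya overlap.
Felix starts after Noor ends, so Noor has no further overlaps.
Felix starts after Priya ends, so Priya has no further overlaps.
Ravi starts before Felix ends → Felix and Ravi overlap.
Amara starts after Felix ends.
Amara starts after Ravi ends.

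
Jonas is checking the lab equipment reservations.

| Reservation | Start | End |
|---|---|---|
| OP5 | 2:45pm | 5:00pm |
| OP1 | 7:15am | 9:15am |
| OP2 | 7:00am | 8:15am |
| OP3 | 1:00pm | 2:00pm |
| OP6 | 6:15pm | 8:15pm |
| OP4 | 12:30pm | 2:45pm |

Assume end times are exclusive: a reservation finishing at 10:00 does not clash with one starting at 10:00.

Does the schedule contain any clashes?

Sorted by start: OP2, OP1, OP4, OP3, OP5, OP6.
OP1 starts before OP2 ends → OP2 and OP1 overlap.
That's a conflict, so the schedule is not conflict-free.

Yes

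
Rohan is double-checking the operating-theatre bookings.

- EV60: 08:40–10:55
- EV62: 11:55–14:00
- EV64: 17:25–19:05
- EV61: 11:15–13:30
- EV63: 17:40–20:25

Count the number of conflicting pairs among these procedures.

Check each pair: they overlap iff neither finishes before the other starts.
Sorted by start: EV60, EV61, EV62, EV64, EV63.
EV61 starts after EV60 ends, so nothing later overlaps EV60 either.
EV62 starts before EV61 ends → EV61 and EV62 overlap.
EV64 starts after EV61 ends, so nothing later overlaps EV61 either.
EV64 starts after EV62 ends, so nothing later overlaps EV62 either.
EV63 starts before EV64 ends → EV64 and EV63 overlap.
Overlapping pairs: EV61 & EV62, EV63 & EV64 — 2 in total.

2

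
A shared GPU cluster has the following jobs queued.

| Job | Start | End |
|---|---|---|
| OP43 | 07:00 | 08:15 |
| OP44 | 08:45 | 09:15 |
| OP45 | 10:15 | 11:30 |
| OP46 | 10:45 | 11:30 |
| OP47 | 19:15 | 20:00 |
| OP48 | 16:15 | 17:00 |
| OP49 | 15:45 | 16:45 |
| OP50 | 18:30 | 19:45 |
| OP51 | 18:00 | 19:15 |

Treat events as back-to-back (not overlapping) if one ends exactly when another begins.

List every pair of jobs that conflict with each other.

OP45 & OP46, OP47 & OP50, OP48 & OP49, OP50 & OP51

Two intervals overlap when each starts before the other ends.
Sorted by start: OP43, OP44, OP45, OP46, OP49, OP48, OP51, OP50, OP47.
OP44 starts after OP43 ends, so OP43 has no further overlaps.
OP45 starts after OP44 ends, so OP44 has no further overlaps.
OP46 starts before OP45 ends → OP45 and OP46 overlap.
OP49 starts after OP45 ends, so OP45 has no further overlaps.
OP49 starts after OP46 ends, so OP46 has no further overlaps.
OP48 starts before OP49 ends → OP49 and OP48 overlap.
OP51 starts after OP49 ends, so OP49 has no further overlaps.
OP51 starts after OP48 ends, so OP48 has no further overlaps.
OP50 starts before OP51 ends → OP51 and OP50 overlap.
OP47 starts exactly when OP51 ends (back-to-back, no overlap).
OP47 starts before OP50 ends → OP50 and OP47 overlap.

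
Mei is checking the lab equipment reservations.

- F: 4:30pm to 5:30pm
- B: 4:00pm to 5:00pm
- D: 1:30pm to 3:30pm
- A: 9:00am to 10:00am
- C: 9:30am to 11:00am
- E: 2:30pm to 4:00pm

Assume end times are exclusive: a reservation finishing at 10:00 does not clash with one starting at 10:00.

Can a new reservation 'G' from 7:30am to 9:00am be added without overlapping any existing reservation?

A: starts 9:00am at or after G ends 9:00am → clear.
C: starts 9:30am at or after G ends 9:00am → clear.
D: starts 1:30pm at or after G ends 9:00am → clear.
E: starts 2:30pm at or after G ends 9:00am → clear.
B: starts 4:00pm at or after G ends 9:00am → clear.
F: starts 4:30pm at or after G ends 9:00am → clear.

Yes — the slot is free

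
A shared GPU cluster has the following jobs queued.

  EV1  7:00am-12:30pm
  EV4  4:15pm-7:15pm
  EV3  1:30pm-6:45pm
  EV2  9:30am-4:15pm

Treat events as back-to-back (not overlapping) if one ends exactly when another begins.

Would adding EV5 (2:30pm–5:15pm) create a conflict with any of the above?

EV1: ends 12:30pm at or before EV5 starts 2:30pm → clear.
EV2: starts 9:30am before EV5 ends 5:15pm, and ends 4:15pm after EV5 starts 2:30pm → overlap.
EV3: starts 1:30pm before EV5 ends 5:15pm, and ends 6:45pm after EV5 starts 2:30pm → overlap.
EV4: starts 4:15pm before EV5 ends 5:15pm, and ends 7:15pm after EV5 starts 2:30pm → overlap.
EV5 overlaps EV2, EV3, EV4.

Yes — it overlaps EV2, EV3, EV4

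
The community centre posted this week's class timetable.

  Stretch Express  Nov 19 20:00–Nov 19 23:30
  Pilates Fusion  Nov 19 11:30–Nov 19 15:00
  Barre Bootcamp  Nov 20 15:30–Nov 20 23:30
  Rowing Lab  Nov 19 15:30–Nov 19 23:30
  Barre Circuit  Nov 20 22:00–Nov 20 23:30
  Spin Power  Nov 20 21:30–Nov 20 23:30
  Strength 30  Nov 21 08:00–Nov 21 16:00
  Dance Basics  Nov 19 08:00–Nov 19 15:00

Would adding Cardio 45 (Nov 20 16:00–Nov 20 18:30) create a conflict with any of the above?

Yes — it overlaps Barre Bootcamp

Dance Basics: ends Nov 19 15:00 at or before Cardio 45 starts Nov 20 16:00 → clear.
Pilates Fusion: ends Nov 19 15:00 at or before Cardio 45 starts Nov 20 16:00 → clear.
Rowing Lab: ends Nov 19 23:30 at or before Cardio 45 starts Nov 20 16:00 → clear.
Stretch Express: ends Nov 19 23:30 at or before Cardio 45 starts Nov 20 16:00 → clear.
Barre Bootcamp: starts Nov 20 15:30 before Cardio 45 ends Nov 20 18:30, and ends Nov 20 23:30 after Cardio 45 starts Nov 20 16:00 → overlap.
Spin Power: starts Nov 20 21:30 at or after Cardio 45 ends Nov 20 18:30 → clear.
Barre Circuit: starts Nov 20 22:00 at or after Cardio 45 ends Nov 20 18:30 → clear.
Strength 30: starts Nov 21 08:00 at or after Cardio 45 ends Nov 20 18:30 → clear.
Cardio 45 overlaps Barre Bootcamp.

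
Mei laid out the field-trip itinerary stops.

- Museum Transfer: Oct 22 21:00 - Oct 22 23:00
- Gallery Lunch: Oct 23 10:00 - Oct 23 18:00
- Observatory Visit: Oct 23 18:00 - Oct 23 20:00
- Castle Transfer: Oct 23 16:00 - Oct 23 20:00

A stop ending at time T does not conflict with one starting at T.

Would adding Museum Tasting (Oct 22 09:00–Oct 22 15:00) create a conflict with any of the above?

No — it doesn't clash with anything

Museum Transfer: starts Oct 22 21:00 at or after Museum Tasting ends Oct 22 15:00 → clear.
Gallery Lunch: starts Oct 23 10:00 at or after Museum Tasting ends Oct 22 15:00 → clear.
Castle Transfer: starts Oct 23 16:00 at or after Museum Tasting ends Oct 22 15:00 → clear.
Observatory Visit: starts Oct 23 18:00 at or after Museum Tasting ends Oct 22 15:00 → clear.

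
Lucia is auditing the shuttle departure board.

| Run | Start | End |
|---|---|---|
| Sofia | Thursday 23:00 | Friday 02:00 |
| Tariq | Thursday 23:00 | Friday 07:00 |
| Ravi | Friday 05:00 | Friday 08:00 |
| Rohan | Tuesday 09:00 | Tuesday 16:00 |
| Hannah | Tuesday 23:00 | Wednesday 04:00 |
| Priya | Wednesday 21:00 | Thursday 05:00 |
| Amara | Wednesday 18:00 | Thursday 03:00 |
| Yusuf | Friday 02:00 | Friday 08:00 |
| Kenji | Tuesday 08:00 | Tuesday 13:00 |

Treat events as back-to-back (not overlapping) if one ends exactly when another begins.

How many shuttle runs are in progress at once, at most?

Walk through starts and ends in time order (an end at T is processed before a start at T):
Tuesday 08:00 start Kenji → 1
Tuesday 09:00 start Rohan → 2
Tuesday 13:00 end Kenji → 1
Tuesday 16:00 end Rohan → 0
Tuesday 23:00 start Hannah → 1
Wednesday 04:00 end Hannah → 0
Wednesday 18:00 start Amara → 1
Wednesday 21:00 start Priya → 2
Thursday 03:00 end Amara → 1
Thursday 05:00 end Priya → 0
Thursday 23:00 start Sofia → 1
Thursday 23:00 start Tariq → 2
Friday 02:00 end Sofia → 1
Friday 02:00 start Yusuf → 2
Friday 05:00 start Ravi → 3
Friday 07:00 end Tariq → 2
Friday 08:00 end Ravi → 1
Friday 08:00 end Yusuf → 0
Peak is 3, at Friday 05:00 (Ravi, Tariq, Yusuf).

3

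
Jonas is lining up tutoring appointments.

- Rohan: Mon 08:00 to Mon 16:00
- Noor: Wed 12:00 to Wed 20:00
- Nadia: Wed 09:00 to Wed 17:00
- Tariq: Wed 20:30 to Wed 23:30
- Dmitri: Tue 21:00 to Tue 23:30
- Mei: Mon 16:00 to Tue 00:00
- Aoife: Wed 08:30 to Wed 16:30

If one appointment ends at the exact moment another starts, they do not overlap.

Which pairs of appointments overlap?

Aoife & Nadia, Aoife & Noor, Nadia & Noor

Sorted by start: Rohan, Mei, Dmitri, Aoife, Nadia, Noor, Tariq.
Mei starts exactly when Rohan ends (back-to-back, no overlap), so Rohan has no further overlaps.
Dmitri starts after Mei ends, so Mei has no further overlaps.
Aoife starts after Dmitri ends, so Dmitri has no further overlaps.
Nadia starts before Aoife ends → Aoife and Nadia overlap.
Noor starts before Aoife ends → Aoife and Noor overlap.
Tariq starts after Aoife ends.
Noor starts before Nadia ends → Nadia and Noor overlap.
Tariq starts after Nadia ends.
Tariq starts after Noor ends.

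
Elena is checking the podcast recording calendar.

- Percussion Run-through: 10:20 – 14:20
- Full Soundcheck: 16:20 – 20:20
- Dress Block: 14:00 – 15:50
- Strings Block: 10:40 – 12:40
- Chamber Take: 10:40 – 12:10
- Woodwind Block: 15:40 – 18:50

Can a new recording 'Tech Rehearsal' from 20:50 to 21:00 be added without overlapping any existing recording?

Percussion Run-through: ends 14:20 at or before Tech Rehearsal starts 20:50 → clear.
Strings Block: ends 12:40 at or before Tech Rehearsal starts 20:50 → clear.
Chamber Take: ends 12:10 at or before Tech Rehearsal starts 20:50 → clear.
Dress Block: ends 15:50 at or before Tech Rehearsal starts 20:50 → clear.
Woodwind Block: ends 18:50 at or before Tech Rehearsal starts 20:50 → clear.
Full Soundcheck: ends 20:20 at or before Tech Rehearsal starts 20:50 → clear.

Yes — the slot is free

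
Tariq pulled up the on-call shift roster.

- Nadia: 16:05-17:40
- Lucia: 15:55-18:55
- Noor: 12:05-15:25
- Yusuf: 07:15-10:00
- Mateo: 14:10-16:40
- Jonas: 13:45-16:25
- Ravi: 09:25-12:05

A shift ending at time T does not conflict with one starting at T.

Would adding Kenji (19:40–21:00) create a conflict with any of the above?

No — it doesn't clash with anything

Yusuf: ends 10:00 at or before Kenji starts 19:40 → clear.
Ravi: ends 12:05 at or before Kenji starts 19:40 → clear.
Noor: ends 15:25 at or before Kenji starts 19:40 → clear.
Jonas: ends 16:25 at or before Kenji starts 19:40 → clear.
Mateo: ends 16:40 at or before Kenji starts 19:40 → clear.
Lucia: ends 18:55 at or before Kenji starts 19:40 → clear.
Nadia: ends 17:40 at or before Kenji starts 19:40 → clear.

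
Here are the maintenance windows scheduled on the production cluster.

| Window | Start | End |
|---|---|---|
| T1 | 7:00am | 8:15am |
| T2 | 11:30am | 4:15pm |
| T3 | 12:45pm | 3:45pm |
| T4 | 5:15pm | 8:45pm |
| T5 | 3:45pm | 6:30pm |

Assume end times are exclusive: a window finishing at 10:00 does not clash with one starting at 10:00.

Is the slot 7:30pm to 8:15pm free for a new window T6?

T1: ends 8:15am at or before T6 starts 7:30pm → clear.
T2: ends 4:15pm at or before T6 starts 7:30pm → clear.
T3: ends 3:45pm at or before T6 starts 7:30pm → clear.
T5: ends 6:30pm at or before T6 starts 7:30pm → clear.
T4: starts 5:15pm before T6 ends 8:15pm, and ends 8:45pm after T6 starts 7:30pm → overlap.
T6 overlaps T4.

No — it overlaps T4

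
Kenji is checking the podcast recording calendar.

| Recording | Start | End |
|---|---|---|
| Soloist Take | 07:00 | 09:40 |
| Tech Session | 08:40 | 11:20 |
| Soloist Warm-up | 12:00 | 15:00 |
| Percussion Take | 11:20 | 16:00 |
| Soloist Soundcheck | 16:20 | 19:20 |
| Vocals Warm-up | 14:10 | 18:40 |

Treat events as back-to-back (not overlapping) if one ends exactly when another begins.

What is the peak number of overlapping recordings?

3

Sweep the timeline, counting +1 at each start and −1 at each end (ends before starts at a tie):
07:00 start Soloist Take → 1
08:40 start Tech Session → 2
09:40 end Soloist Take → 1
11:20 end Tech Session → 0
11:20 start Percussion Take → 1
12:00 start Soloist Warm-up → 2
14:10 start Vocals Warm-up → 3
15:00 end Soloist Warm-up → 2
16:00 end Percussion Take → 1
16:20 start Soloist Soundcheck → 2
18:40 end Vocals Warm-up → 1
19:20 end Soloist Soundcheck → 0
Peak is 3, at 14:10 (Percussion Take, Soloist Warm-up, Vocals Warm-up).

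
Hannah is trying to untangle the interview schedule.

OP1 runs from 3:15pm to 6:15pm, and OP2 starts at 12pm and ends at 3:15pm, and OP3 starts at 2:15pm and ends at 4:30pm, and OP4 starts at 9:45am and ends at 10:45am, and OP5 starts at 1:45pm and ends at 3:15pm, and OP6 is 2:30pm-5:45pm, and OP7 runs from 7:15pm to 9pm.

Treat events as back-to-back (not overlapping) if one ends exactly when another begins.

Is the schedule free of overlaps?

Sorted by start: OP4, OP2, OP5, OP3, OP6, OP1, OP7.
OP2 starts after OP4 ends, so OP4 has no further overlaps.
OP5 starts before OP2 ends → OP2 and OP5 overlap.
That's a conflict, so the schedule is not conflict-free.

No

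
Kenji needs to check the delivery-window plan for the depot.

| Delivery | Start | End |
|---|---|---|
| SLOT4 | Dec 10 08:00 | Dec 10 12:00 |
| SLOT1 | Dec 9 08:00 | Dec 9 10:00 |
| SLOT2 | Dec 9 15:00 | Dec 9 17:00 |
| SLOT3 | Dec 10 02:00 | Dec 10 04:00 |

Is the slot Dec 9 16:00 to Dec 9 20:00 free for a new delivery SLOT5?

SLOT1: ends Dec 9 10:00 at or before SLOT5 starts Dec 9 16:00 → clear.
SLOT2: starts Dec 9 15:00 before SLOT5 ends Dec 9 20:00, and ends Dec 9 17:00 after SLOT5 starts Dec 9 16:00 → overlap.
SLOT3: starts Dec 10 02:00 at or after SLOT5 ends Dec 9 20:00 → clear.
SLOT4: starts Dec 10 08:00 at or after SLOT5 ends Dec 9 20:00 → clear.
SLOT5 overlaps SLOT2.

No — it overlaps SLOT2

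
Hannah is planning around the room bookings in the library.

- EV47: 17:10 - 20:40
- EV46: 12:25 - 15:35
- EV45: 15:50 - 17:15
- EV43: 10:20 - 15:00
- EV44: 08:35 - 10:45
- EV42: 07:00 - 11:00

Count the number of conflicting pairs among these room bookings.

Sorted by start: EV42, EV44, EV43, EV46, EV45, EV47.
EV44 starts before EV42 ends → EV42 and EV44 overlap.
EV43 starts before EV42 ends → EV42 and EV43 overlap.
EV46 starts after EV42 ends, so EV42 has no further overlaps.
EV43 starts before EV44 ends → EV44 and EV43 overlap.
EV46 starts after EV44 ends, so EV44 has no further overlaps.
EV46 starts before EV43 ends → EV43 and EV46 overlap.
EV45 starts after EV43 ends, so EV43 has no further overlaps.
EV45 starts after EV46 ends, so EV46 has no further overlaps.
EV47 starts before EV45 ends → EV45 and EV47 overlap.
Overlapping pairs: EV42 & EV43, EV42 & EV44, EV43 & EV44, EV43 & EV46, EV45 & EV47 — 5 in total.

5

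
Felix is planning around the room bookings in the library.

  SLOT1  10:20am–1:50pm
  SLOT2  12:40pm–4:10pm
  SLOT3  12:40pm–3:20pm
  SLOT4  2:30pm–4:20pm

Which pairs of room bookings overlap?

SLOT1 & SLOT2, SLOT1 & SLOT3, SLOT2 & SLOT3, SLOT2 & SLOT4, SLOT3 & SLOT4

Sorted by start: SLOT1, SLOT2, SLOT3, SLOT4.
SLOT2 starts before SLOT1 ends → SLOT1 and SLOT2 overlap.
SLOT3 starts before SLOT1 ends → SLOT1 and SLOT3 overlap.
SLOT4 starts after SLOT1 ends.
SLOT3 starts before SLOT2 ends → SLOT2 and SLOT3 overlap.
SLOT4 starts before SLOT2 ends → SLOT2 and SLOT4 overlap.
SLOT4 starts before SLOT3 ends → SLOT3 and SLOT4 overlap.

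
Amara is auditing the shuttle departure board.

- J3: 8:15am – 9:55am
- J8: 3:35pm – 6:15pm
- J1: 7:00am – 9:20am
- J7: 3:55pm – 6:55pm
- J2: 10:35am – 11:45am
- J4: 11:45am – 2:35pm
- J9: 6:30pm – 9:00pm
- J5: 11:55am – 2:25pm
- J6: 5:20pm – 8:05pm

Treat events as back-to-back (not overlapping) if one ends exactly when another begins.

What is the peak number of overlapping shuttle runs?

3

Sort all start/end points and keep a running count:
7:00am start J1 → 1
8:15am start J3 → 2
9:20am end J1 → 1
9:55am end J3 → 0
10:35am start J2 → 1
11:45am end J2 → 0
11:45am start J4 → 1
11:55am start J5 → 2
2:25pm end J5 → 1
2:35pm end J4 → 0
3:35pm start J8 → 1
3:55pm start J7 → 2
5:20pm start J6 → 3
6:15pm end J8 → 2
6:30pm start J9 → 3
6:55pm end J7 → 2
8:05pm end J6 → 1
9:00pm end J9 → 0
Peak is 3, at 5:20pm (J6, J7, J8).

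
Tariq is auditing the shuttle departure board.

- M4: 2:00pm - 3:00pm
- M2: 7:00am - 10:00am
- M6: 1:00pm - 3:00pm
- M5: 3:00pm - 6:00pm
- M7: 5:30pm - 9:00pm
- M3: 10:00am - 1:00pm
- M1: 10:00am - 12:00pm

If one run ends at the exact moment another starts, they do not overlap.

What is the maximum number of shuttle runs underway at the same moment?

2

Sort all start/end points and keep a running count:
7:00am start M2 → 1
10:00am end M2 → 0
10:00am start M1 → 1
10:00am start M3 → 2
12:00pm end M1 → 1
1:00pm end M3 → 0
1:00pm start M6 → 1
2:00pm start M4 → 2
3:00pm end M4 → 1
3:00pm end M6 → 0
3:00pm start M5 → 1
5:30pm start M7 → 2
6:00pm end M5 → 1
9:00pm end M7 → 0
Peak is 2, at 10:00am (M1, M3).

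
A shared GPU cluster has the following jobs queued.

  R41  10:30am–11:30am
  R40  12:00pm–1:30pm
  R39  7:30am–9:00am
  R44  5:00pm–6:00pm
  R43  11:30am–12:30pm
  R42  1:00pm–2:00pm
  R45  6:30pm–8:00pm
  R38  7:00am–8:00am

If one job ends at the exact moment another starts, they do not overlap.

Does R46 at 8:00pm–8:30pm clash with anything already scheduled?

No — it doesn't clash with anything

R38: ends 8:00am at or before R46 starts 8:00pm → clear.
R39: ends 9:00am at or before R46 starts 8:00pm → clear.
R41: ends 11:30am at or before R46 starts 8:00pm → clear.
R43: ends 12:30pm at or before R46 starts 8:00pm → clear.
R40: ends 1:30pm at or before R46 starts 8:00pm → clear.
R42: ends 2:00pm at or before R46 starts 8:00pm → clear.
R44: ends 6:00pm at or before R46 starts 8:00pm → clear.
R45: ends 8:00pm at or before R46 starts 8:00pm → clear.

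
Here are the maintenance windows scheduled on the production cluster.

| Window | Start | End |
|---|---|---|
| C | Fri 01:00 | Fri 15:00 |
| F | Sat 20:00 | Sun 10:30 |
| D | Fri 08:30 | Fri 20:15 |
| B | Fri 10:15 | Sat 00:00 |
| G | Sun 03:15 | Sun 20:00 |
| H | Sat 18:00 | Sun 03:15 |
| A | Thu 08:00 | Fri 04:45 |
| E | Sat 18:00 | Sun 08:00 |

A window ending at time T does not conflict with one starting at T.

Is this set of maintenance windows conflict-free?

Sorted by start: A, C, D, B, E, H, F, G.
C starts before A ends → A and C overlap.
That's a conflict, so the schedule is not conflict-free.

No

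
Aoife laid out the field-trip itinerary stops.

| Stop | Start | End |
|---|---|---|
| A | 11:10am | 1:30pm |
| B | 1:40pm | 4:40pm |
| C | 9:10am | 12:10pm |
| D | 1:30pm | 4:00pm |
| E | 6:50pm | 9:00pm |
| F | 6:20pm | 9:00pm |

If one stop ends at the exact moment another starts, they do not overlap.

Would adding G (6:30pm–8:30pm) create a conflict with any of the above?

C: ends 12:10pm at or before G starts 6:30pm → clear.
A: ends 1:30pm at or before G starts 6:30pm → clear.
D: ends 4:00pm at or before G starts 6:30pm → clear.
B: ends 4:40pm at or before G starts 6:30pm → clear.
F: starts 6:20pm before G ends 8:30pm, and ends 9:00pm after G starts 6:30pm → overlap.
E: starts 6:50pm before G ends 8:30pm, and ends 9:00pm after G starts 6:30pm → overlap.
G overlaps E, F.

Yes — it overlaps E, F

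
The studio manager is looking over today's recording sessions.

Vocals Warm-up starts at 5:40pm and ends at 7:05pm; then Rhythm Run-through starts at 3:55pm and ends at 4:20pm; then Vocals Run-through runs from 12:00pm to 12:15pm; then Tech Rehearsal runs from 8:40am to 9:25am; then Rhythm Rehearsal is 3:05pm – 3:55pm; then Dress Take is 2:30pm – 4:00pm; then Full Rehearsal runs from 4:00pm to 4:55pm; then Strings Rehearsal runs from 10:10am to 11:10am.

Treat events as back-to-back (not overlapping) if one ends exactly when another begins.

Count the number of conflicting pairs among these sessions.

3

Check each pair: they overlap iff neither finishes before the other starts.
Sorted by start: Tech Rehearsal, Strings Rehearsal, Vocals Run-through, Dress Take, Rhythm Rehearsal, Rhythm Run-through, Full Rehearsal, Vocals Warm-up.
Strings Rehearsal starts after Tech Rehearsal ends — done with Tech Rehearsal.
Vocals Run-through starts after Strings Rehearsal ends — done with Strings Rehearsal.
Dress Take starts after Vocals Run-through ends — done with Vocals Run-through.
Rhythm Rehearsal starts before Dress Take ends → Dress Take and Rhythm Rehearsal overlap.
Rhythm Run-through starts before Dress Take ends → Dress Take and Rhythm Run-through overlap.
Full Rehearsal starts exactly when Dress Take ends (back-to-back, no overlap) — done with Dress Take.
Rhythm Run-through starts exactly when Rhythm Rehearsal ends (back-to-back, no overlap) — done with Rhythm Rehearsal.
Full Rehearsal starts before Rhythm Run-through ends → Rhythm Run-through and Full Rehearsal overlap.
Vocals Warm-up starts after Rhythm Run-through ends.
Vocals Warm-up starts after Full Rehearsal ends.
Overlapping pairs: Dress Take & Rhythm Rehearsal, Dress Take & Rhythm Run-through, Full Rehearsal & Rhythm Run-through — 3 in total.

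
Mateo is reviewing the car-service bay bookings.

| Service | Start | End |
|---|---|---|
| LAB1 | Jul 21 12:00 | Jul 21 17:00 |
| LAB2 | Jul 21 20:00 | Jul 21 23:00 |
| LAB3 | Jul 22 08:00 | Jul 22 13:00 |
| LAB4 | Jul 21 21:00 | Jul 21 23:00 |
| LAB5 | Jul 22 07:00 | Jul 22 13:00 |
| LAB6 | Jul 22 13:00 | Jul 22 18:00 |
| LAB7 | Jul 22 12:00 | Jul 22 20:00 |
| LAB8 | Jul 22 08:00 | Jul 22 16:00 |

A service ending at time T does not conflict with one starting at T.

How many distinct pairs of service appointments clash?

Sorted by start: LAB1, LAB2, LAB4, LAB5, LAB3, LAB8, LAB7, LAB6.
LAB2 starts after LAB1 ends, so LAB1 has no further overlaps.
LAB4 starts before LAB2 ends → LAB2 and LAB4 overlap.
LAB5 starts after LAB2 ends, so LAB2 has no further overlaps.
LAB5 starts after LAB4 ends, so LAB4 has no further overlaps.
LAB3 starts before LAB5 ends → LAB5 and LAB3 overlap.
LAB8 starts before LAB5 ends → LAB5 and LAB8 overlap.
LAB7 starts before LAB5 ends → LAB5 and LAB7 overlap.
LAB6 starts exactly when LAB5 ends (back-to-back, no overlap).
LAB8 starts before LAB3 ends → LAB3 and LAB8 overlap.
LAB7 starts before LAB3 ends → LAB3 and LAB7 overlap.
LAB6 starts exactly when LAB3 ends (back-to-back, no overlap).
LAB7 starts before LAB8 ends → LAB8 and LAB7 overlap.
LAB6 starts before LAB8 ends → LAB8 and LAB6 overlap.
LAB6 starts before LAB7 ends → LAB7 and LAB6 overlap.
Overlapping pairs: LAB2 & LAB4, LAB3 & LAB5, LAB3 & LAB7, LAB3 & LAB8, LAB5 & LAB7, LAB5 & LAB8, LAB6 & LAB7, LAB6 & LAB8, LAB7 & LAB8 — 9 in total.

9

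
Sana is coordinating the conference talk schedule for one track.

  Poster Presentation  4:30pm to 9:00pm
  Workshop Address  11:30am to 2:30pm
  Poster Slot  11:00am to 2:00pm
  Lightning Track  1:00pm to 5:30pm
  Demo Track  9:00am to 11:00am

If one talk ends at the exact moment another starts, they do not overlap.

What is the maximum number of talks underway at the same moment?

3

Sweep the timeline, counting +1 at each start and −1 at each end (ends before starts at a tie):
9:00am start Demo Track → 1
11:00am end Demo Track → 0
11:00am start Poster Slot → 1
11:30am start Workshop Address → 2
1:00pm start Lightning Track → 3
2:00pm end Poster Slot → 2
2:30pm end Workshop Address → 1
4:30pm start Poster Presentation → 2
5:30pm end Lightning Track → 1
9:00pm end Poster Presentation → 0
Peak is 3, at 1:00pm (Lightning Track, Poster Slot, Workshop Address).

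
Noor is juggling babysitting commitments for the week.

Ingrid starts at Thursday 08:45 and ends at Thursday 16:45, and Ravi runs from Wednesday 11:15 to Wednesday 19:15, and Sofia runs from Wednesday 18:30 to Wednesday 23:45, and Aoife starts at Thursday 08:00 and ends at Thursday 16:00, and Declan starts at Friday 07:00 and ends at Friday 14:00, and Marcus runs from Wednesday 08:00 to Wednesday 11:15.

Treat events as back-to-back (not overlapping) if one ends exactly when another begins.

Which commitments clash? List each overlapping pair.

Sorted by start: Marcus, Ravi, Sofia, Aoife, Ingrid, Declan.
Ravi starts exactly when Marcus ends (back-to-back, no overlap); Marcus is clear from here.
Sofia starts before Ravi ends → Ravi and Sofia overlap.
Aoife starts after Ravi ends; Ravi is clear from here.
Aoife starts after Sofia ends; Sofia is clear from here.
Ingrid starts before Aoife ends → Aoife and Ingrid overlap.
Declan starts after Aoife ends.
Declan starts after Ingrid ends.

Aoife & Ingrid, Ravi & Sofia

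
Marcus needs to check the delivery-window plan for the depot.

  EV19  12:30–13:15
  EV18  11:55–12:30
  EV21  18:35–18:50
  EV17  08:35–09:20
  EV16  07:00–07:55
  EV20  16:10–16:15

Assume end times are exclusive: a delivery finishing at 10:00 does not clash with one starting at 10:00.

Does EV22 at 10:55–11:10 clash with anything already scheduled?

EV16: ends 07:55 at or before EV22 starts 10:55 → clear.
EV17: ends 09:20 at or before EV22 starts 10:55 → clear.
EV18: starts 11:55 at or after EV22 ends 11:10 → clear.
EV19: starts 12:30 at or after EV22 ends 11:10 → clear.
EV20: starts 16:10 at or after EV22 ends 11:10 → clear.
EV21: starts 18:35 at or after EV22 ends 11:10 → clear.

No — it doesn't clash with anything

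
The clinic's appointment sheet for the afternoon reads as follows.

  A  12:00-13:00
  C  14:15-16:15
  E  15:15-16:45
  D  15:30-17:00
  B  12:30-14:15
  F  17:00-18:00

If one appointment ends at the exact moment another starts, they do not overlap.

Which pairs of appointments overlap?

A & B, C & D, C & E, D & E

Two intervals overlap when each starts before the other ends.
Sorted by start: A, B, C, E, D, F.
B starts before A ends → A and B overlap.
C starts after A ends; A is clear from here.
C starts exactly when B ends (back-to-back, no overlap); B is clear from here.
E starts before C ends → C and E overlap.
D starts before C ends → C and D overlap.
F starts after C ends.
D starts before E ends → E and D overlap.
F starts after E ends.
F starts exactly when D ends (back-to-back, no overlap).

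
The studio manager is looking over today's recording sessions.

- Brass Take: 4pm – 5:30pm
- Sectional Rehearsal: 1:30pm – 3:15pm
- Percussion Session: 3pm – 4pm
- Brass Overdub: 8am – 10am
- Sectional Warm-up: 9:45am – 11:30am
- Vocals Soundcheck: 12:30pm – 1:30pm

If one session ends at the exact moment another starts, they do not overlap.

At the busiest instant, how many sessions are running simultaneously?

Sweep the timeline, counting +1 at each start and −1 at each end (ends before starts at a tie):
8am start Brass Overdub → 1
9:45am start Sectional Warm-up → 2
10am end Brass Overdub → 1
11:30am end Sectional Warm-up → 0
12:30pm start Vocals Soundcheck → 1
1:30pm end Vocals Soundcheck → 0
1:30pm start Sectional Rehearsal → 1
3pm start Percussion Session → 2
3:15pm end Sectional Rehearsal → 1
4pm end Percussion Session → 0
4pm start Brass Take → 1
5:30pm end Brass Take → 0
Peak is 2, at 9:45am (Brass Overdub, Sectional Warm-up).

2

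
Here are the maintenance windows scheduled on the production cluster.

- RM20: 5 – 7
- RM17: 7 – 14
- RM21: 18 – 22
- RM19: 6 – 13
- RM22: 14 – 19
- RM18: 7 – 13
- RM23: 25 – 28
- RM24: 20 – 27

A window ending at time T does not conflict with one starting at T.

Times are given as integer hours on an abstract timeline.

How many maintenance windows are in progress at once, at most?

3

Sweep the timeline, counting +1 at each start and −1 at each end (ends before starts at a tie):
5 start RM20 → 1
6 start RM19 → 2
7 end RM20 → 1
7 start RM17 → 2
7 start RM18 → 3
13 end RM18 → 2
13 end RM19 → 1
14 end RM17 → 0
14 start RM22 → 1
18 start RM21 → 2
19 end RM22 → 1
20 start RM24 → 2
22 end RM21 → 1
25 start RM23 → 2
27 end RM24 → 1
28 end RM23 → 0
Peak is 3, at 7 (RM17, RM18, RM19).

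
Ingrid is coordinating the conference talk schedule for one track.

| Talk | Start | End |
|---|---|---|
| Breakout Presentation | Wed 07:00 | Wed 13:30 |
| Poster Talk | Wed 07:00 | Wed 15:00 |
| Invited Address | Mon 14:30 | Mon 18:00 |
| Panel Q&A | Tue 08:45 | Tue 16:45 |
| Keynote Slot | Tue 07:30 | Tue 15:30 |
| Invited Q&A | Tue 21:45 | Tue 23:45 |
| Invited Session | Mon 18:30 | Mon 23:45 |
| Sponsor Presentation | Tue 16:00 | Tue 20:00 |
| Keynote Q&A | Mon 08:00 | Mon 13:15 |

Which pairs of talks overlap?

Breakout Presentation & Poster Talk, Keynote Slot & Panel Q&A, Panel Q&A & Sponsor Presentation

Sorted by start: Keynote Q&A, Invited Address, Invited Session, Keynote Slot, Panel Q&A, Sponsor Presentation, Invited Q&A, Poster Talk, Breakout Presentation.
Invited Address starts after Keynote Q&A ends; Keynote Q&A is clear from here.
Invited Session starts after Invited Address ends; Invited Address is clear from here.
Keynote Slot starts after Invited Session ends; Invited Session is clear from here.
Panel Q&A starts before Keynote Slot ends → Keynote Slot and Panel Q&A overlap.
Sponsor Presentation starts after Keynote Slot ends; Keynote Slot is clear from here.
Sponsor Presentation starts before Panel Q&A ends → Panel Q&A and Sponsor Presentation overlap.
Invited Q&A starts after Panel Q&A ends; Panel Q&A is clear from here.
Invited Q&A starts after Sponsor Presentation ends; Sponsor Presentation is clear from here.
Poster Talk starts after Invited Q&A ends; Invited Q&A is clear from here.
Breakout Presentation starts before Poster Talk ends → Poster Talk and Breakout Presentation overlap.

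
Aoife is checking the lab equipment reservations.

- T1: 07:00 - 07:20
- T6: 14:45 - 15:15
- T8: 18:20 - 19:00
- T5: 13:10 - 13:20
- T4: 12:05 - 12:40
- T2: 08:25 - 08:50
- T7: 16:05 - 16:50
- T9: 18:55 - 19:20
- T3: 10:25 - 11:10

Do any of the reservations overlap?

Yes

Sorted by start: T1, T2, T3, T4, T5, T6, T7, T8, T9.
T2 starts after T1 ends; T1 is clear from here.
T3 starts after T2 ends; T2 is clear from here.
T4 starts after T3 ends; T3 is clear from here.
T5 starts after T4 ends; T4 is clear from here.
T6 starts after T5 ends; T5 is clear from here.
T7 starts after T6 ends; T6 is clear from here.
T8 starts after T7 ends; T7 is clear from here.
T9 starts before T8 ends → T8 and T9 overlap.
That's a conflict, so the schedule is not conflict-free.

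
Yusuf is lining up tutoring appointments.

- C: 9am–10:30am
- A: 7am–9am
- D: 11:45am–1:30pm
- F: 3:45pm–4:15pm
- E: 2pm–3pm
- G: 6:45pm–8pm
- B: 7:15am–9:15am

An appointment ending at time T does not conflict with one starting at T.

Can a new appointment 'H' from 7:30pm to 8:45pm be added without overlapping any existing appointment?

No — it overlaps G

A: ends 9am at or before H starts 7:30pm → clear.
B: ends 9:15am at or before H starts 7:30pm → clear.
C: ends 10:30am at or before H starts 7:30pm → clear.
D: ends 1:30pm at or before H starts 7:30pm → clear.
E: ends 3pm at or before H starts 7:30pm → clear.
F: ends 4:15pm at or before H starts 7:30pm → clear.
G: starts 6:45pm before H ends 8:45pm, and ends 8pm after H starts 7:30pm → overlap.
H overlaps G.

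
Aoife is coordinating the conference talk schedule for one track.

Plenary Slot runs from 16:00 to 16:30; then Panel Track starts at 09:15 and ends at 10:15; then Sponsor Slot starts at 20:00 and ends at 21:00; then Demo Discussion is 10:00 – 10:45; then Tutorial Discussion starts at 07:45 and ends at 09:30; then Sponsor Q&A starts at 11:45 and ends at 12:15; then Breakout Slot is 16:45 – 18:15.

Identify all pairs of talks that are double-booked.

Check each pair: they overlap iff neither finishes before the other starts.
Sorted by start: Tutorial Discussion, Panel Track, Demo Discussion, Sponsor Q&A, Plenary Slot, Breakout Slot, Sponsor Slot.
Panel Track starts before Tutorial Discussion ends → Tutorial Discussion and Panel Track overlap.
Demo Discussion starts after Tutorial Discussion ends; Tutorial Discussion is clear from here.
Demo Discussion starts before Panel Track ends → Panel Track and Demo Discussion overlap.
Sponsor Q&A starts after Panel Track ends; Panel Track is clear from here.
Sponsor Q&A starts after Demo Discussion ends; Demo Discussion is clear from here.
Plenary Slot starts after Sponsor Q&A ends; Sponsor Q&A is clear from here.
Breakout Slot starts after Plenary Slot ends; Plenary Slot is clear from here.
Sponsor Slot starts after Breakout Slot ends.

Demo Discussion & Panel Track, Panel Track & Tutorial Discussion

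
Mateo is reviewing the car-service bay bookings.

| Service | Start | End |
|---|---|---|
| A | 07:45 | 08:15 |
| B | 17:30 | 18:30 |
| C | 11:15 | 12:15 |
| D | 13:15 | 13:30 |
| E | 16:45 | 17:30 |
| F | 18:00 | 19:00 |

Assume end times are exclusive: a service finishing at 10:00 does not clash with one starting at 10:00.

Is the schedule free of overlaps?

No

Sorted by start: A, C, D, E, B, F.
C starts after A ends, so nothing later overlaps A either.
D starts after C ends, so nothing later overlaps C either.
E starts after D ends, so nothing later overlaps D either.
B starts exactly when E ends (back-to-back, no overlap), so nothing later overlaps E either.
F starts before B ends → B and F overlap.
That's a conflict, so the schedule is not conflict-free.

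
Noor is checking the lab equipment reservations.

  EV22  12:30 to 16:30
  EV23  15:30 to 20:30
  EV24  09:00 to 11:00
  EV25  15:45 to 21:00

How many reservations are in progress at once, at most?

Sort all start/end points and keep a running count:
09:00 start EV24 → 1
11:00 end EV24 → 0
12:30 start EV22 → 1
15:30 start EV23 → 2
15:45 start EV25 → 3
16:30 end EV22 → 2
20:30 end EV23 → 1
21:00 end EV25 → 0
Peak is 3, at 15:45 (EV22, EV23, EV25).

3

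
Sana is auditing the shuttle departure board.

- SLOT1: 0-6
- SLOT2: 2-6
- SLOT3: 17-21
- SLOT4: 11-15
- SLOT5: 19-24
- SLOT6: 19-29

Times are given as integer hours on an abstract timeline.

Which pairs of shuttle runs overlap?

Sorted by start: SLOT1, SLOT2, SLOT4, SLOT3, SLOT5, SLOT6.
SLOT2 starts before SLOT1 ends → SLOT1 and SLOT2 overlap.
SLOT4 starts after SLOT1 ends; SLOT1 is clear from here.
SLOT4 starts after SLOT2 ends; SLOT2 is clear from here.
SLOT3 starts after SLOT4 ends; SLOT4 is clear from here.
SLOT5 starts before SLOT3 ends → SLOT3 and SLOT5 overlap.
SLOT6 starts before SLOT3 ends → SLOT3 and SLOT6 overlap.
SLOT6 starts before SLOT5 ends → SLOT5 and SLOT6 overlap.

SLOT1 & SLOT2, SLOT3 & SLOT5, SLOT3 & SLOT6, SLOT5 & SLOT6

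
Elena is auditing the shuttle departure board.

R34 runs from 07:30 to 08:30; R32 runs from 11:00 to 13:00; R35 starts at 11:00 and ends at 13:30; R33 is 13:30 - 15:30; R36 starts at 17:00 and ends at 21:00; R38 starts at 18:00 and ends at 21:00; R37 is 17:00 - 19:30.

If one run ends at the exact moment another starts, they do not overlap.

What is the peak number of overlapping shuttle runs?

3

Walk through starts and ends in time order (an end at T is processed before a start at T):
07:30 start R34 → 1
08:30 end R34 → 0
11:00 start R32 → 1
11:00 start R35 → 2
13:00 end R32 → 1
13:30 end R35 → 0
13:30 start R33 → 1
15:30 end R33 → 0
17:00 start R36 → 1
17:00 start R37 → 2
18:00 start R38 → 3
19:30 end R37 → 2
21:00 end R36 → 1
21:00 end R38 → 0
Peak is 3, at 18:00 (R36, R37, R38).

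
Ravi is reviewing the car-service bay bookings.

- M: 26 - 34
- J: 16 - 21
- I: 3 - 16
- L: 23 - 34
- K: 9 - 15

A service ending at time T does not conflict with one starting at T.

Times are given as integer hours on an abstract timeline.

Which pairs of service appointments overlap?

Sorted by start: I, K, J, L, M.
K starts before I ends → I and K overlap.
J starts exactly when I ends (back-to-back, no overlap), so I has no further overlaps.
J starts after K ends, so K has no further overlaps.
L starts after J ends, so J has no further overlaps.
M starts before L ends → L and M overlap.

I & K, L & M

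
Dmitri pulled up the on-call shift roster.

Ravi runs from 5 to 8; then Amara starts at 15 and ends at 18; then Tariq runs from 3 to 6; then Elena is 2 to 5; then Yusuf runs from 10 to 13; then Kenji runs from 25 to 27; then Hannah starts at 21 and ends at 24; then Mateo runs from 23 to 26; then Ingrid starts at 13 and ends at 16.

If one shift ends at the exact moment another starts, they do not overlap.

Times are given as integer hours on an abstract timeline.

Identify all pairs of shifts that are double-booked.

Amara & Ingrid, Elena & Tariq, Hannah & Mateo, Kenji & Mateo, Ravi & Tariq

Sorted by start: Elena, Tariq, Ravi, Yusuf, Ingrid, Amara, Hannah, Mateo, Kenji.
Tariq starts before Elena ends → Elena and Tariq overlap.
Ravi starts exactly when Elena ends (back-to-back, no overlap), so Elena has no further overlaps.
Ravi starts before Tariq ends → Tariq and Ravi overlap.
Yusuf starts after Tariq ends, so Tariq has no further overlaps.
Yusuf starts after Ravi ends, so Ravi has no further overlaps.
Ingrid starts exactly when Yusuf ends (back-to-back, no overlap), so Yusuf has no further overlaps.
Amara starts before Ingrid ends → Ingrid and Amara overlap.
Hannah starts after Ingrid ends, so Ingrid has no further overlaps.
Hannah starts after Amara ends, so Amara has no further overlaps.
Mateo starts before Hannah ends → Hannah and Mateo overlap.
Kenji starts after Hannah ends.
Kenji starts before Mateo ends → Mateo and Kenji overlap.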